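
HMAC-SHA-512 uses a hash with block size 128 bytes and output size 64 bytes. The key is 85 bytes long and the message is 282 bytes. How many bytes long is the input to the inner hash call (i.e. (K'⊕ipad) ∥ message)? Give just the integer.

Key is 85 ≤ 128 bytes, zero-padded: |K'| = 128.
Inner input = (K'⊕ipad) ∥ m → 128 + 282 = 410 bytes.

410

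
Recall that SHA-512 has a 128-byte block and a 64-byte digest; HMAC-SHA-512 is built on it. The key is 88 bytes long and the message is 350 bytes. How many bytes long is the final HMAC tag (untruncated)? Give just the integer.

64

The tag is one SHA-512 digest: 64 bytes.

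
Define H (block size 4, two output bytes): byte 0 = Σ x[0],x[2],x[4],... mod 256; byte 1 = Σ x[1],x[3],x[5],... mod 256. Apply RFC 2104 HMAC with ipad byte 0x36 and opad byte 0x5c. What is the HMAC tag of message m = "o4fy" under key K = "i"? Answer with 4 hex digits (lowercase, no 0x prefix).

Key "i" = 69 is 1 byte ≤ B = 4; zero-pad to 4 bytes: K' = 69 00 00 00.
K' ⊕ ipad = 5f 36 36 36.  K' ⊕ opad = 35 5c 5c 5c.
Inner input = (K'⊕ipad) ∥ m = 5f 36 36 36 ∥ 6f 34 66 79.
Inner hash: even-index sum = 362 mod 256 = 106; odd-index sum = 281 mod 256 = 25 → 6a 19.
Outer input = (K'⊕opad) ∥ inner = 35 5c 5c 5c ∥ 6a 19.
Outer hash (tag): even-index sum = 251 mod 256 = 251; odd-index sum = 209 mod 256 = 209 → fb d1.

fbd1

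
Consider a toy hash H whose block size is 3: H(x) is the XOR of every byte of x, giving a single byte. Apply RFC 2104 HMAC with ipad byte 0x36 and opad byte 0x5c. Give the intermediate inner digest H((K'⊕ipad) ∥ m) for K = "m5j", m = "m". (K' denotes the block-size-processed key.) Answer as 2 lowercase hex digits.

Key "m5j" = 6d 35 6a is exactly B = 3 bytes: K' = 6d 35 6a.
K' ⊕ ipad = 5b 03 5c.
Inner input = 5b 03 5c ∥ 6d.
Inner hash: XOR 5b⊕03⊕5c⊕6d = 69.

69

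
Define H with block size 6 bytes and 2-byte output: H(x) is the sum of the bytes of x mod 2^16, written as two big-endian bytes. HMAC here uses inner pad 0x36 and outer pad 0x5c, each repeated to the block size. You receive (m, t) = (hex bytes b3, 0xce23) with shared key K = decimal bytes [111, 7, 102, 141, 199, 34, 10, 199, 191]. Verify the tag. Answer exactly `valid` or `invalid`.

Key decimal bytes [111, 7, 102, 141, 199, 34, 10, 199, 191] = 6f 07 66 8d c7 22 0a c7 bf is 9 bytes > B = 6, so hash it first: H(key) = 03 e2, then zero-pad to 6 bytes: K' = 03 e2 00 00 00 00.
K' ⊕ ipad = 35 d4 36 36 36 36; K' ⊕ opad = 5f be 5c 5c 5c 5c.
Inner hash: sum = 53+212+54+54+54+54+179 = 660 → 02 94.
Outer hash (recomputed tag): sum = 95+190+92+92+92+92+2+148 = 803 → 03 23.
Recomputed tag = 0323; claimed = ce23 → mismatch.

invalid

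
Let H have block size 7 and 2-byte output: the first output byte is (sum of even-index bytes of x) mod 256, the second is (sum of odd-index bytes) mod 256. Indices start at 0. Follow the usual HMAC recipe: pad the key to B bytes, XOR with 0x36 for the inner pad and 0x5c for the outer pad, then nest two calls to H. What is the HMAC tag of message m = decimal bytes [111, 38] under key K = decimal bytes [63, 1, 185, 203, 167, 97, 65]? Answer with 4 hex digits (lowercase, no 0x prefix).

Key decimal bytes [63, 1, 185, 203, 167, 97, 65] = 3f 01 b9 cb a7 61 41 is exactly B = 7 bytes: K' = 3f 01 b9 cb a7 61 41.
K' ⊕ ipad = 09 37 8f fd 91 57 77.  K' ⊕ opad = 63 5d e5 97 fb 3d 1d.
Inner input = (K'⊕ipad) ∥ m = 09 37 8f fd 91 57 77 ∥ 6f 26.
Inner hash: even-index sum = 454 mod 256 = 198; odd-index sum = 506 mod 256 = 250 → c6 fa.
Outer input = (K'⊕opad) ∥ inner = 63 5d e5 97 fb 3d 1d ∥ c6 fa.
Outer hash (tag): even-index sum = 858 mod 256 = 90; odd-index sum = 503 mod 256 = 247 → 5a f7.

5af7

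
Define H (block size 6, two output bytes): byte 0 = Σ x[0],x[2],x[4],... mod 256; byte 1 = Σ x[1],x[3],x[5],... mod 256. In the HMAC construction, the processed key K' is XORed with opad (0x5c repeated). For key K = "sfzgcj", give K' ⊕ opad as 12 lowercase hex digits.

Key "sfzgcj" = 73 66 7a 67 63 6a is exactly B = 6 bytes: K' = 73 66 7a 67 63 6a.
XOR each byte with 0x5c: 73⊕5c=2f, 66⊕5c=3a, 7a⊕5c=26, 67⊕5c=3b, 63⊕5c=3f, 6a⊕5c=36.

2f3a263b3f36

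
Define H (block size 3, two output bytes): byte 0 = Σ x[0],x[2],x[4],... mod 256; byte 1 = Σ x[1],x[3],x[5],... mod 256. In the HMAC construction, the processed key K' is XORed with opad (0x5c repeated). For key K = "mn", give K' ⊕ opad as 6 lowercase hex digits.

Key "mn" = 6d 6e is 2 bytes ≤ B = 3; zero-pad to 3 bytes: K' = 6d 6e 00.
XOR each byte with 0x5c: 6d⊕5c=31, 6e⊕5c=32, 00⊕5c=5c.

31325c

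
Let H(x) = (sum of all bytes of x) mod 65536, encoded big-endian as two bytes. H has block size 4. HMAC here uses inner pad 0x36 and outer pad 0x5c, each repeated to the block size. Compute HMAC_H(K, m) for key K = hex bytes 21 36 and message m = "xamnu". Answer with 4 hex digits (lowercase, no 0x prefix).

Key hex bytes 21 36 is 2 bytes ≤ B = 4; zero-pad to 4 bytes: K' = 21 36 00 00.
K' ⊕ ipad = 17 00 36 36.  K' ⊕ opad = 7d 6a 5c 5c.
Inner input = (K'⊕ipad) ∥ m = 17 00 36 36 ∥ 78 61 6d 6e 75.
Inner hash: sum = 23+0+54+54+120+97+109+110+117 = 684 → 02 ac.
Outer input = (K'⊕opad) ∥ inner = 7d 6a 5c 5c ∥ 02 ac.
Outer hash (tag): sum = 125+106+92+92+2+172 = 589 → 02 4d.

024d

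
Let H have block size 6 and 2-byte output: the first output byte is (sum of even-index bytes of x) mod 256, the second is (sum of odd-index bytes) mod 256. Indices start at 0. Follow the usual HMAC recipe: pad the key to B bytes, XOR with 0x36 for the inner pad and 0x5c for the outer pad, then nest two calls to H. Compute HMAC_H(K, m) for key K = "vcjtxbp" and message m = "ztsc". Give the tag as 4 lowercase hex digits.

Key "vcjtxbp" = 76 63 6a 74 78 62 70 is 7 bytes > B = 6, so hash it first: H(key) = c8 39, then zero-pad to 6 bytes: K' = c8 39 00 00 00 00.
K' ⊕ ipad = fe 0f 36 36 36 36.  K' ⊕ opad = 94 65 5c 5c 5c 5c.
Inner input = (K'⊕ipad) ∥ m = fe 0f 36 36 36 36 ∥ 7a 74 73 63.
Inner hash: even-index sum = 599 mod 256 = 87; odd-index sum = 338 mod 256 = 82 → 57 52.
Outer input = (K'⊕opad) ∥ inner = 94 65 5c 5c 5c 5c ∥ 57 52.
Outer hash (tag): even-index sum = 419 mod 256 = 163; odd-index sum = 367 mod 256 = 111 → a3 6f.

a36f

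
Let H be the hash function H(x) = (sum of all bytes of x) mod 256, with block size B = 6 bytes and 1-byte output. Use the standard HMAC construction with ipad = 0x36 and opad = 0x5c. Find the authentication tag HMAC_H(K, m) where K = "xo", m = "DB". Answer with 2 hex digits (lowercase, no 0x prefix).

cc

Key "xo" = 78 6f is 2 bytes ≤ B = 6; zero-pad to 6 bytes: K' = 78 6f 00 00 00 00.
K' ⊕ ipad = 4e 59 36 36 36 36.  K' ⊕ opad = 24 33 5c 5c 5c 5c.
Inner input = (K'⊕ipad) ∥ m = 4e 59 36 36 36 36 ∥ 44 42.
Inner hash: sum = 78+89+54+54+54+54+68+66 = 517; mod 256 = 5 → 05.
Outer input = (K'⊕opad) ∥ inner = 24 33 5c 5c 5c 5c ∥ 05.
Outer hash (tag): sum = 36+51+92+92+92+92+5 = 460; mod 256 = 204 → cc.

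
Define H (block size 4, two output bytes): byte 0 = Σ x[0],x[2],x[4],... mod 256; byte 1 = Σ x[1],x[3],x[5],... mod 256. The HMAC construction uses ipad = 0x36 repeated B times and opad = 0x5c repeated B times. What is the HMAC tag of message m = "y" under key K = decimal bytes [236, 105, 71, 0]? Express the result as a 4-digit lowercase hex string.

Key decimal bytes [236, 105, 71, 0] = ec 69 47 00 is exactly B = 4 bytes: K' = ec 69 47 00.
K' ⊕ ipad = da 5f 71 36.  K' ⊕ opad = b0 35 1b 5c.
Inner input = (K'⊕ipad) ∥ m = da 5f 71 36 ∥ 79.
Inner hash: even-index sum = 452 mod 256 = 196; odd-index sum = 149 mod 256 = 149 → c4 95.
Outer input = (K'⊕opad) ∥ inner = b0 35 1b 5c ∥ c4 95.
Outer hash (tag): even-index sum = 399 mod 256 = 143; odd-index sum = 294 mod 256 = 38 → 8f 26.

8f26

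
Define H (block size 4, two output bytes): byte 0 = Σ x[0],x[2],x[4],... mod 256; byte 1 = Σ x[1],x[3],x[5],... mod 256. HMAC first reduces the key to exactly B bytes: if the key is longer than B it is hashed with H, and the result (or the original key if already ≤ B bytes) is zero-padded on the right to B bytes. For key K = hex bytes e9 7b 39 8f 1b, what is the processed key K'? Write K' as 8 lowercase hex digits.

3d0a0000

|K| = 5 > B = 4, so first hash the key.
H(K): even-index sum = 317 mod 256 = 61; odd-index sum = 266 mod 256 = 10 → 3d 0a.
Zero-pad H(K) = 3d 0a to 4 bytes: K' = 3d 0a 00 00.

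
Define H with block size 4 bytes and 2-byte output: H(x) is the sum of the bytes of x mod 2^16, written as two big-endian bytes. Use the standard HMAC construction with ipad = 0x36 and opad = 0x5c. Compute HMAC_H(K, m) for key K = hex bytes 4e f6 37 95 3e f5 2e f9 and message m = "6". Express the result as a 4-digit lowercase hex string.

0177

Key hex bytes 4e f6 37 95 3e f5 2e f9 is 8 bytes > B = 4, so hash it first: H(key) = 04 6a, then zero-pad to 4 bytes: K' = 04 6a 00 00.
K' ⊕ ipad = 32 5c 36 36.  K' ⊕ opad = 58 36 5c 5c.
Inner input = (K'⊕ipad) ∥ m = 32 5c 36 36 ∥ 36.
Inner hash: sum = 50+92+54+54+54 = 304 → 01 30.
Outer input = (K'⊕opad) ∥ inner = 58 36 5c 5c ∥ 01 30.
Outer hash (tag): sum = 88+54+92+92+1+48 = 375 → 01 77.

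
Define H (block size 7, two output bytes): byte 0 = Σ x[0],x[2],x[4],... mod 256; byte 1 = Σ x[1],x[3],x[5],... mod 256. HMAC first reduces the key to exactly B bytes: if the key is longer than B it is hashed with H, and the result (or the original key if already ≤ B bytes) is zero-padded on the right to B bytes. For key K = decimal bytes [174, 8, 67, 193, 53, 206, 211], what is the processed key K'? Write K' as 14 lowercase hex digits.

Key decimal bytes [174, 8, 67, 193, 53, 206, 211] = ae 08 43 c1 35 ce d3 is exactly B = 7 bytes: K' = ae 08 43 c1 35 ce d3.

ae0843c135ced3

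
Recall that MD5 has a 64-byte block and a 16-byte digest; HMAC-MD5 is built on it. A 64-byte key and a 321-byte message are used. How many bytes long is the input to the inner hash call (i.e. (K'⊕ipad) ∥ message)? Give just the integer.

Key is 64 ≤ 64 bytes, zero-padded: |K'| = 64.
Inner input = (K'⊕ipad) ∥ m → 64 + 321 = 385 bytes.

385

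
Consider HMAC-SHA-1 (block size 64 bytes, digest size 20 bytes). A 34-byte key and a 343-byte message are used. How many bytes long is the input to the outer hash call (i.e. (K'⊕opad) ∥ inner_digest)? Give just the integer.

Key is 34 ≤ 64 bytes, zero-padded: |K'| = 64.
Outer input = (K'⊕opad) ∥ H(inner) → 64 + 20 = 84 bytes.

84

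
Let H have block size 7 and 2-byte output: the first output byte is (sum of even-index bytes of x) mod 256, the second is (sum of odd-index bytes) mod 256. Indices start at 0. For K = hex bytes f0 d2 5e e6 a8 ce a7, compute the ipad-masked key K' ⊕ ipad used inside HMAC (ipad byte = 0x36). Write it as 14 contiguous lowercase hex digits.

c6e468d09ef891

Key hex bytes f0 d2 5e e6 a8 ce a7 is exactly B = 7 bytes: K' = f0 d2 5e e6 a8 ce a7.
XOR each byte with 0x36: f0⊕36=c6, d2⊕36=e4, 5e⊕36=68, e6⊕36=d0, a8⊕36=9e, ce⊕36=f8, a7⊕36=91.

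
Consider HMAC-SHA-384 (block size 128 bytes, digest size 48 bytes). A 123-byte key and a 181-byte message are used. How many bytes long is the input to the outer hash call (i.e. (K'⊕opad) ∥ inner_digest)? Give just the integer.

176

Key is 123 ≤ 128 bytes, zero-padded: |K'| = 128.
Outer input = (K'⊕opad) ∥ H(inner) → 128 + 48 = 176 bytes.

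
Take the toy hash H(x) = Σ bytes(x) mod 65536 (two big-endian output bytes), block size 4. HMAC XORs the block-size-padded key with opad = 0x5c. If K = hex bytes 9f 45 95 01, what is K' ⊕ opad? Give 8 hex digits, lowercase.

c319c95d

Key hex bytes 9f 45 95 01 is exactly B = 4 bytes: K' = 9f 45 95 01.
XOR each byte with 0x5c: 9f⊕5c=c3, 45⊕5c=19, 95⊕5c=c9, 01⊕5c=5d.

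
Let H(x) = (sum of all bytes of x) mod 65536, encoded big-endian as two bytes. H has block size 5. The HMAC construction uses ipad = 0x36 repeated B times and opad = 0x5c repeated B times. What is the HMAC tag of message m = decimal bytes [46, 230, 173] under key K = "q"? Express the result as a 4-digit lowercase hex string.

027f

Key "q" = 71 is 1 byte ≤ B = 5; zero-pad to 5 bytes: K' = 71 00 00 00 00.
K' ⊕ ipad = 47 36 36 36 36.  K' ⊕ opad = 2d 5c 5c 5c 5c.
Inner input = (K'⊕ipad) ∥ m = 47 36 36 36 36 ∥ 2e e6 ad.
Inner hash: sum = 71+54+54+54+54+46+230+173 = 736 → 02 e0.
Outer input = (K'⊕opad) ∥ inner = 2d 5c 5c 5c 5c ∥ 02 e0.
Outer hash (tag): sum = 45+92+92+92+92+2+224 = 639 → 02 7f.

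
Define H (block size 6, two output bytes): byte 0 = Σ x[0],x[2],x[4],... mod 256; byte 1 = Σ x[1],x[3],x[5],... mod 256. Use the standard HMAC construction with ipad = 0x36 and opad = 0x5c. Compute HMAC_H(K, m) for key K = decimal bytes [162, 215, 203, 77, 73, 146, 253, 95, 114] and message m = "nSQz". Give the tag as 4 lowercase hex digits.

6f5d

Key decimal bytes [162, 215, 203, 77, 73, 146, 253, 95, 114] = a2 d7 cb 4d 49 92 fd 5f 72 is 9 bytes > B = 6, so hash it first: H(key) = 25 15, then zero-pad to 6 bytes: K' = 25 15 00 00 00 00.
K' ⊕ ipad = 13 23 36 36 36 36.  K' ⊕ opad = 79 49 5c 5c 5c 5c.
Inner input = (K'⊕ipad) ∥ m = 13 23 36 36 36 36 ∥ 6e 53 51 7a.
Inner hash: even-index sum = 318 mod 256 = 62; odd-index sum = 348 mod 256 = 92 → 3e 5c.
Outer input = (K'⊕opad) ∥ inner = 79 49 5c 5c 5c 5c ∥ 3e 5c.
Outer hash (tag): even-index sum = 367 mod 256 = 111; odd-index sum = 349 mod 256 = 93 → 6f 5d.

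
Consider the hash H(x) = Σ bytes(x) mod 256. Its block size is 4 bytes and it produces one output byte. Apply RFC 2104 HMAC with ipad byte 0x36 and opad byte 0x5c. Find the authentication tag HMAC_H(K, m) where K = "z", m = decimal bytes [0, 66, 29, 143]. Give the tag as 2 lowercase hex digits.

Key "z" = 7a is 1 byte ≤ B = 4; zero-pad to 4 bytes: K' = 7a 00 00 00.
K' ⊕ ipad = 4c 36 36 36.  K' ⊕ opad = 26 5c 5c 5c.
Inner input = (K'⊕ipad) ∥ m = 4c 36 36 36 ∥ 00 42 1d 8f.
Inner hash: sum = 76+54+54+54+0+66+29+143 = 476; mod 256 = 220 → dc.
Outer input = (K'⊕opad) ∥ inner = 26 5c 5c 5c ∥ dc.
Outer hash (tag): sum = 38+92+92+92+220 = 534; mod 256 = 22 → 16.

16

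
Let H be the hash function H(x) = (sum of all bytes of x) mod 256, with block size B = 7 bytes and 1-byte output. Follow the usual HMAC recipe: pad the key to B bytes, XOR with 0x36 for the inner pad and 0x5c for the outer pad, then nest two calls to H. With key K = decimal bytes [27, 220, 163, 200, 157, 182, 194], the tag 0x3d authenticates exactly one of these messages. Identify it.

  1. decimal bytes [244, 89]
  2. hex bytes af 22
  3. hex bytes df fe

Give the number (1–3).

2

Key decimal bytes [27, 220, 163, 200, 157, 182, 194] = 1b dc a3 c8 9d b6 c2 is exactly B = 7 bytes: K' = 1b dc a3 c8 9d b6 c2.
K' ⊕ ipad = 2d ea 95 fe ab 80 f4; K' ⊕ opad = 47 80 ff 94 c1 ea 9e.
m1: inner = H(2d ea 95 fe ab 80 f4 f4 59) = 16; tag = H(47 80 ff 94 c1 ea 9e 16) = b9
m2: inner = H(2d ea 95 fe ab 80 f4 af 22) = 9a; tag = H(47 80 ff 94 c1 ea 9e 9a) = 3d ← matches
m3: inner = H(2d ea 95 fe ab 80 f4 df fe) = a6; tag = H(47 80 ff 94 c1 ea 9e a6) = 49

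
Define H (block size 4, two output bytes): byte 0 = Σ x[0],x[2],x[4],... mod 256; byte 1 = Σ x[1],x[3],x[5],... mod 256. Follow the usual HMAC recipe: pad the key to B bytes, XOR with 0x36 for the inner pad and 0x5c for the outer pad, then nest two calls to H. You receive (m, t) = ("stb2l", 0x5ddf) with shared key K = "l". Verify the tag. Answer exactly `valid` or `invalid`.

invalid

Key "l" = 6c is 1 byte ≤ B = 4; zero-pad to 4 bytes: K' = 6c 00 00 00.
K' ⊕ ipad = 5a 36 36 36; K' ⊕ opad = 30 5c 5c 5c.
Inner hash: even-index sum = 465 mod 256 = 209; odd-index sum = 274 mod 256 = 18 → d1 12.
Outer hash (recomputed tag): even-index sum = 349 mod 256 = 93; odd-index sum = 202 mod 256 = 202 → 5d ca.
Recomputed tag = 5dca; claimed = 5ddf → mismatch.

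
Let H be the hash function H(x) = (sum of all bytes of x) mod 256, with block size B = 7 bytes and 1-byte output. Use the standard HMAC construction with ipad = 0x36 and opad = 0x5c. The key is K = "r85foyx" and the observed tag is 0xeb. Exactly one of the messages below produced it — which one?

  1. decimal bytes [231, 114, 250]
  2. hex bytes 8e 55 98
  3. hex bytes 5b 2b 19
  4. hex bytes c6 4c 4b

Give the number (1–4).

3

Key "r85foyx" = 72 38 35 66 6f 79 78 is exactly B = 7 bytes: K' = 72 38 35 66 6f 79 78.
K' ⊕ ipad = 44 0e 03 50 59 4f 4e; K' ⊕ opad = 2e 64 69 3a 33 25 24.
m1: inner = H(44 0e 03 50 59 4f 4e e7 72 fa) = ee; tag = H(2e 64 69 3a 33 25 24 ee) = 9f
m2: inner = H(44 0e 03 50 59 4f 4e 8e 55 98) = 16; tag = H(2e 64 69 3a 33 25 24 16) = c7
m3: inner = H(44 0e 03 50 59 4f 4e 5b 2b 19) = 3a; tag = H(2e 64 69 3a 33 25 24 3a) = eb ← matches
m4: inner = H(44 0e 03 50 59 4f 4e c6 4c 4b) = f8; tag = H(2e 64 69 3a 33 25 24 f8) = a9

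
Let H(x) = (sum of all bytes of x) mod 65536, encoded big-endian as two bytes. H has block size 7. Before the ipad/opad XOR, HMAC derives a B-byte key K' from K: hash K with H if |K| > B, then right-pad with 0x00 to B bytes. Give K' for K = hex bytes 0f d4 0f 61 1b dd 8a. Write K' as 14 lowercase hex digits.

0fd40f611bdd8a

Key hex bytes 0f d4 0f 61 1b dd 8a is exactly B = 7 bytes: K' = 0f d4 0f 61 1b dd 8a.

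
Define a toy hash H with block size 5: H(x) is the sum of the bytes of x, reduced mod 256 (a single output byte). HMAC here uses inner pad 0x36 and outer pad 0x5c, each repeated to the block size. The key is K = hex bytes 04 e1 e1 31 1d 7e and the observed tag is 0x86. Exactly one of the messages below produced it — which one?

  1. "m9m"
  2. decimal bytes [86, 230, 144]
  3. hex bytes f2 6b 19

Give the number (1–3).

Key hex bytes 04 e1 e1 31 1d 7e is 6 bytes > B = 5, so hash it first: H(key) = 92, then zero-pad to 5 bytes: K' = 92 00 00 00 00.
K' ⊕ ipad = a4 36 36 36 36; K' ⊕ opad = ce 5c 5c 5c 5c.
m1: inner = H(a4 36 36 36 36 6d 39 6d) = 8f; tag = H(ce 5c 5c 5c 5c 8f) = cd
m2: inner = H(a4 36 36 36 36 56 e6 90) = 48; tag = H(ce 5c 5c 5c 5c 48) = 86 ← matches
m3: inner = H(a4 36 36 36 36 f2 6b 19) = f2; tag = H(ce 5c 5c 5c 5c f2) = 30

2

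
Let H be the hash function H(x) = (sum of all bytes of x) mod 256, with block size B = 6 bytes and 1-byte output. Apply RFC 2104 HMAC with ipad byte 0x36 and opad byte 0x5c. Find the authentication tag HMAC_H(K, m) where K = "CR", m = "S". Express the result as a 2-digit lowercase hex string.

a1

Key "CR" = 43 52 is 2 bytes ≤ B = 6; zero-pad to 6 bytes: K' = 43 52 00 00 00 00.
K' ⊕ ipad = 75 64 36 36 36 36.  K' ⊕ opad = 1f 0e 5c 5c 5c 5c.
Inner input = (K'⊕ipad) ∥ m = 75 64 36 36 36 36 ∥ 53.
Inner hash: sum = 117+100+54+54+54+54+83 = 516; mod 256 = 4 → 04.
Outer input = (K'⊕opad) ∥ inner = 1f 0e 5c 5c 5c 5c ∥ 04.
Outer hash (tag): sum = 31+14+92+92+92+92+4 = 417; mod 256 = 161 → a1.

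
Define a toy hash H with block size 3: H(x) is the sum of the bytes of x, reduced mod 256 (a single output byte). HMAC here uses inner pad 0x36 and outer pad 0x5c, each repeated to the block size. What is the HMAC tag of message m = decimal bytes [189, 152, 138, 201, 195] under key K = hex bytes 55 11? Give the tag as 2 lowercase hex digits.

dd

Key hex bytes 55 11 is 2 bytes ≤ B = 3; zero-pad to 3 bytes: K' = 55 11 00.
K' ⊕ ipad = 63 27 36.  K' ⊕ opad = 09 4d 5c.
Inner input = (K'⊕ipad) ∥ m = 63 27 36 ∥ bd 98 8a c9 c3.
Inner hash: sum = 99+39+54+189+152+138+201+195 = 1067; mod 256 = 43 → 2b.
Outer input = (K'⊕opad) ∥ inner = 09 4d 5c ∥ 2b.
Outer hash (tag): sum = 9+77+92+43 = 221 → dd.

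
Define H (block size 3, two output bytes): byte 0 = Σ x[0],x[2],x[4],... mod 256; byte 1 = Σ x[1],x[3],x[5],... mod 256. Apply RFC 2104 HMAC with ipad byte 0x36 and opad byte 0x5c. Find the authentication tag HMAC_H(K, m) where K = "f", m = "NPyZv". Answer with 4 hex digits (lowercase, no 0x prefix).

098c

Key "f" = 66 is 1 byte ≤ B = 3; zero-pad to 3 bytes: K' = 66 00 00.
K' ⊕ ipad = 50 36 36.  K' ⊕ opad = 3a 5c 5c.
Inner input = (K'⊕ipad) ∥ m = 50 36 36 ∥ 4e 50 79 5a 76.
Inner hash: even-index sum = 304 mod 256 = 48; odd-index sum = 371 mod 256 = 115 → 30 73.
Outer input = (K'⊕opad) ∥ inner = 3a 5c 5c ∥ 30 73.
Outer hash (tag): even-index sum = 265 mod 256 = 9; odd-index sum = 140 mod 256 = 140 → 09 8c.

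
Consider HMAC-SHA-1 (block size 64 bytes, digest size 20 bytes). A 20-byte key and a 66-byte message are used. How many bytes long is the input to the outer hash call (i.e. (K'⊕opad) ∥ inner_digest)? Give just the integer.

Key is 20 ≤ 64 bytes, zero-padded: |K'| = 64.
Outer input = (K'⊕opad) ∥ H(inner) → 64 + 20 = 84 bytes.

84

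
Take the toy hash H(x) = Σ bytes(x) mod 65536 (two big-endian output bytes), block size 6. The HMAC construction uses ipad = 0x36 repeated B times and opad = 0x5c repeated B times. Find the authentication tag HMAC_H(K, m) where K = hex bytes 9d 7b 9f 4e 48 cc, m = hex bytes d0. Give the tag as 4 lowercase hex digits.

02c6

Key hex bytes 9d 7b 9f 4e 48 cc is exactly B = 6 bytes: K' = 9d 7b 9f 4e 48 cc.
K' ⊕ ipad = ab 4d a9 78 7e fa.  K' ⊕ opad = c1 27 c3 12 14 90.
Inner input = (K'⊕ipad) ∥ m = ab 4d a9 78 7e fa ∥ d0.
Inner hash: sum = 171+77+169+120+126+250+208 = 1121 → 04 61.
Outer input = (K'⊕opad) ∥ inner = c1 27 c3 12 14 90 ∥ 04 61.
Outer hash (tag): sum = 193+39+195+18+20+144+4+97 = 710 → 02 c6.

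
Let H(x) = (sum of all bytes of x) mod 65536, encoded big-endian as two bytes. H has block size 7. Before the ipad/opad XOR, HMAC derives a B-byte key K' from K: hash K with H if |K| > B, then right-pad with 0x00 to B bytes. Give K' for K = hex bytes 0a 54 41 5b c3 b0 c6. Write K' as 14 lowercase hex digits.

0a54415bc3b0c6

Key hex bytes 0a 54 41 5b c3 b0 c6 is exactly B = 7 bytes: K' = 0a 54 41 5b c3 b0 c6.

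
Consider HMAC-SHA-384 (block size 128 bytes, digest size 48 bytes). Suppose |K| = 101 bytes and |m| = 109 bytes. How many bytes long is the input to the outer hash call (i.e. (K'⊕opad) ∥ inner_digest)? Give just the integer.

Key is 101 ≤ 128 bytes, zero-padded: |K'| = 128.
Outer input = (K'⊕opad) ∥ H(inner) → 128 + 48 = 176 bytes.

176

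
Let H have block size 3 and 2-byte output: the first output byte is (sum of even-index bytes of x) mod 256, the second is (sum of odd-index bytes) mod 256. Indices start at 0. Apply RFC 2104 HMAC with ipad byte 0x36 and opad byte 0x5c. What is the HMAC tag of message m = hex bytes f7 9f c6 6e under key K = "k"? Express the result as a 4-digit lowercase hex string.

86fc

Key "k" = 6b is 1 byte ≤ B = 3; zero-pad to 3 bytes: K' = 6b 00 00.
K' ⊕ ipad = 5d 36 36.  K' ⊕ opad = 37 5c 5c.
Inner input = (K'⊕ipad) ∥ m = 5d 36 36 ∥ f7 9f c6 6e.
Inner hash: even-index sum = 416 mod 256 = 160; odd-index sum = 499 mod 256 = 243 → a0 f3.
Outer input = (K'⊕opad) ∥ inner = 37 5c 5c ∥ a0 f3.
Outer hash (tag): even-index sum = 390 mod 256 = 134; odd-index sum = 252 mod 256 = 252 → 86 fc.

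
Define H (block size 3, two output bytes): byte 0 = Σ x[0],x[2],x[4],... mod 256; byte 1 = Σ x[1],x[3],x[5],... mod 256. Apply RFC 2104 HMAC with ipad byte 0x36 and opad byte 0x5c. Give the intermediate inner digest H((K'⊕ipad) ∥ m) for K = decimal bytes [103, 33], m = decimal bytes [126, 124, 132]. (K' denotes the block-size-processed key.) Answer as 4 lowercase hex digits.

0319

Key decimal bytes [103, 33] = 67 21 is 2 bytes ≤ B = 3; zero-pad to 3 bytes: K' = 67 21 00.
K' ⊕ ipad = 51 17 36.
Inner input = 51 17 36 ∥ 7e 7c 84.
Inner hash: even-index sum = 259 mod 256 = 3; odd-index sum = 281 mod 256 = 25 → 03 19.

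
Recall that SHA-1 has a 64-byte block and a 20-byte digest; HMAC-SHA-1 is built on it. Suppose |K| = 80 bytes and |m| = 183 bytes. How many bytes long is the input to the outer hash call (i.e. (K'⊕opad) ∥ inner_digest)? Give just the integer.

Key is 80 > 64 bytes, so it is hashed to 20 bytes then zero-padded to 64: |K'| = 64.
Outer input = (K'⊕opad) ∥ H(inner) → 64 + 20 = 84 bytes.

84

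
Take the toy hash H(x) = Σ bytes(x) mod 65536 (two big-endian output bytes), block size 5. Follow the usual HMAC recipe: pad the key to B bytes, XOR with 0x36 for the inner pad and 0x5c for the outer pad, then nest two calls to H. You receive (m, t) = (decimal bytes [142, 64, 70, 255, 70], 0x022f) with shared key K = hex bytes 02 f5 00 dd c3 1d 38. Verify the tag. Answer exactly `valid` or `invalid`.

Key hex bytes 02 f5 00 dd c3 1d 38 is 7 bytes > B = 5, so hash it first: H(key) = 02 ec, then zero-pad to 5 bytes: K' = 02 ec 00 00 00.
K' ⊕ ipad = 34 da 36 36 36; K' ⊕ opad = 5e b0 5c 5c 5c.
Inner hash: sum = 52+218+54+54+54+142+64+70+255+70 = 1033 → 04 09.
Outer hash (recomputed tag): sum = 94+176+92+92+92+4+9 = 559 → 02 2f.
Recomputed tag = 022f; claimed = 022f → match.

valid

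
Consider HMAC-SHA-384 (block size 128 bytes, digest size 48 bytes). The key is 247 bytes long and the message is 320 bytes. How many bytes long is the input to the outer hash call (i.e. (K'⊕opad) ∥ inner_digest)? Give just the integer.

176

Key is 247 > 128 bytes, so it is hashed to 48 bytes then zero-padded to 128: |K'| = 128.
Outer input = (K'⊕opad) ∥ H(inner) → 128 + 48 = 176 bytes.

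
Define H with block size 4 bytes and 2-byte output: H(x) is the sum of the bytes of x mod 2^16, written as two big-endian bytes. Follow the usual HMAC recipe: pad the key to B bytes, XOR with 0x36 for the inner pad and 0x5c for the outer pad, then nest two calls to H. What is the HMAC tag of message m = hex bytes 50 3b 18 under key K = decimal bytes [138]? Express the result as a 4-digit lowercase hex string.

01ed

Key decimal bytes [138] = 8a is 1 byte ≤ B = 4; zero-pad to 4 bytes: K' = 8a 00 00 00.
K' ⊕ ipad = bc 36 36 36.  K' ⊕ opad = d6 5c 5c 5c.
Inner input = (K'⊕ipad) ∥ m = bc 36 36 36 ∥ 50 3b 18.
Inner hash: sum = 188+54+54+54+80+59+24 = 513 → 02 01.
Outer input = (K'⊕opad) ∥ inner = d6 5c 5c 5c ∥ 02 01.
Outer hash (tag): sum = 214+92+92+92+2+1 = 493 → 01 ed.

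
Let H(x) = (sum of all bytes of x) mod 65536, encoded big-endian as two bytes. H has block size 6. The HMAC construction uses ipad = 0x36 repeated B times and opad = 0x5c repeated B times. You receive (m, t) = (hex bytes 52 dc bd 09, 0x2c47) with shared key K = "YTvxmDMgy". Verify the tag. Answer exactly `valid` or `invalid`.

invalid

Key "YTvxmDMgy" = 59 54 76 78 6d 44 4d 67 79 is 9 bytes > B = 6, so hash it first: H(key) = 03 79, then zero-pad to 6 bytes: K' = 03 79 00 00 00 00.
K' ⊕ ipad = 35 4f 36 36 36 36; K' ⊕ opad = 5f 25 5c 5c 5c 5c.
Inner hash: sum = 53+79+54+54+54+54+82+220+189+9 = 848 → 03 50.
Outer hash (recomputed tag): sum = 95+37+92+92+92+92+3+80 = 583 → 02 47.
Recomputed tag = 0247; claimed = 2c47 → mismatch.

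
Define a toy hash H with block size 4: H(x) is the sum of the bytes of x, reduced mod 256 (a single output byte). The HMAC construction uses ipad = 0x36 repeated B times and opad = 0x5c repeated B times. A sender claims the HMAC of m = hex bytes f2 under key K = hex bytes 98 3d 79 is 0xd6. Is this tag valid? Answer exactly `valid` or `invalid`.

Key hex bytes 98 3d 79 is 3 bytes ≤ B = 4; zero-pad to 4 bytes: K' = 98 3d 79 00.
K' ⊕ ipad = ae 0b 4f 36; K' ⊕ opad = c4 61 25 5c.
Inner hash: sum = 174+11+79+54+242 = 560; mod 256 = 48 → 30.
Outer hash (recomputed tag): sum = 196+97+37+92+48 = 470; mod 256 = 214 → d6.
Recomputed tag = d6; claimed = d6 → match.

valid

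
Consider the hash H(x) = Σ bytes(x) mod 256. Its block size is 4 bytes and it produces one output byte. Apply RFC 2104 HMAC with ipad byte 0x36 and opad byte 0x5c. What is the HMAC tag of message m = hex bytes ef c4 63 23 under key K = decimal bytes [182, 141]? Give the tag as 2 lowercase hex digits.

Key decimal bytes [182, 141] = b6 8d is 2 bytes ≤ B = 4; zero-pad to 4 bytes: K' = b6 8d 00 00.
K' ⊕ ipad = 80 bb 36 36.  K' ⊕ opad = ea d1 5c 5c.
Inner input = (K'⊕ipad) ∥ m = 80 bb 36 36 ∥ ef c4 63 23.
Inner hash: sum = 128+187+54+54+239+196+99+35 = 992; mod 256 = 224 → e0.
Outer input = (K'⊕opad) ∥ inner = ea d1 5c 5c ∥ e0.
Outer hash (tag): sum = 234+209+92+92+224 = 851; mod 256 = 83 → 53.

53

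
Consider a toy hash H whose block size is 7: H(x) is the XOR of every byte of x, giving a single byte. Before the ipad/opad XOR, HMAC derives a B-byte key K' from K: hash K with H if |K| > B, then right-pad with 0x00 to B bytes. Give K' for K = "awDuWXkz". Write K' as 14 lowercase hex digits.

39000000000000

|K| = 8 > B = 7, so first hash the key.
H(K): XOR 61⊕77⊕44⊕75⊕57⊕58⊕6b⊕7a = 39.
Zero-pad H(K) = 39 to 7 bytes: K' = 39 00 00 00 00 00 00.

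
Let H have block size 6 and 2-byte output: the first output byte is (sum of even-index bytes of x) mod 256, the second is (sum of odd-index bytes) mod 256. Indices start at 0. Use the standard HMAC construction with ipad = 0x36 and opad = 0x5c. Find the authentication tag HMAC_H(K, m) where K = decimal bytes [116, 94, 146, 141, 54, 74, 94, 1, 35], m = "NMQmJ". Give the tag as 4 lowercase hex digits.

7948

Key decimal bytes [116, 94, 146, 141, 54, 74, 94, 1, 35] = 74 5e 92 8d 36 4a 5e 01 23 is 9 bytes > B = 6, so hash it first: H(key) = bd 36, then zero-pad to 6 bytes: K' = bd 36 00 00 00 00.
K' ⊕ ipad = 8b 00 36 36 36 36.  K' ⊕ opad = e1 6a 5c 5c 5c 5c.
Inner input = (K'⊕ipad) ∥ m = 8b 00 36 36 36 36 ∥ 4e 4d 51 6d 4a.
Inner hash: even-index sum = 480 mod 256 = 224; odd-index sum = 294 mod 256 = 38 → e0 26.
Outer input = (K'⊕opad) ∥ inner = e1 6a 5c 5c 5c 5c ∥ e0 26.
Outer hash (tag): even-index sum = 633 mod 256 = 121; odd-index sum = 328 mod 256 = 72 → 79 48.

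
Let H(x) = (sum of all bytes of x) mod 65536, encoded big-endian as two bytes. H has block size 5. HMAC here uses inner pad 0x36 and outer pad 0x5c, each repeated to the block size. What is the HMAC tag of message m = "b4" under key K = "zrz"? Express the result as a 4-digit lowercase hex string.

0211

Key "zrz" = 7a 72 7a is 3 bytes ≤ B = 5; zero-pad to 5 bytes: K' = 7a 72 7a 00 00.
K' ⊕ ipad = 4c 44 4c 36 36.  K' ⊕ opad = 26 2e 26 5c 5c.
Inner input = (K'⊕ipad) ∥ m = 4c 44 4c 36 36 ∥ 62 34.
Inner hash: sum = 76+68+76+54+54+98+52 = 478 → 01 de.
Outer input = (K'⊕opad) ∥ inner = 26 2e 26 5c 5c ∥ 01 de.
Outer hash (tag): sum = 38+46+38+92+92+1+222 = 529 → 02 11.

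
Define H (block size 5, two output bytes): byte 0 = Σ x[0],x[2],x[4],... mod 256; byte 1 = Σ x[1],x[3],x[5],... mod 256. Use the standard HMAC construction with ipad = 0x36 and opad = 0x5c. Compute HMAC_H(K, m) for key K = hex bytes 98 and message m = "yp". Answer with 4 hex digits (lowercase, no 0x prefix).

6142

Key hex bytes 98 is 1 byte ≤ B = 5; zero-pad to 5 bytes: K' = 98 00 00 00 00.
K' ⊕ ipad = ae 36 36 36 36.  K' ⊕ opad = c4 5c 5c 5c 5c.
Inner input = (K'⊕ipad) ∥ m = ae 36 36 36 36 ∥ 79 70.
Inner hash: even-index sum = 394 mod 256 = 138; odd-index sum = 229 mod 256 = 229 → 8a e5.
Outer input = (K'⊕opad) ∥ inner = c4 5c 5c 5c 5c ∥ 8a e5.
Outer hash (tag): even-index sum = 609 mod 256 = 97; odd-index sum = 322 mod 256 = 66 → 61 42.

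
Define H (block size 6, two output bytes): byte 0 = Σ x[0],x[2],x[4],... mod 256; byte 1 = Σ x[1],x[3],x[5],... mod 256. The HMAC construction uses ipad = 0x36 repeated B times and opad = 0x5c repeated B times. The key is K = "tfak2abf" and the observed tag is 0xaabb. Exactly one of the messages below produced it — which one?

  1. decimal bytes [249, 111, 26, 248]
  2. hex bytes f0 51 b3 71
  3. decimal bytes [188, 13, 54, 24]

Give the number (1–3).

Key "tfak2abf" = 74 66 61 6b 32 61 62 66 is 8 bytes > B = 6, so hash it first: H(key) = 69 98, then zero-pad to 6 bytes: K' = 69 98 00 00 00 00.
K' ⊕ ipad = 5f ae 36 36 36 36; K' ⊕ opad = 35 c4 5c 5c 5c 5c.
m1: inner = H(5f ae 36 36 36 36 f9 6f 1a f8) = de 81; tag = H(35 c4 5c 5c 5c 5c de 81) = cbfd
m2: inner = H(5f ae 36 36 36 36 f0 51 b3 71) = 6e dc; tag = H(35 c4 5c 5c 5c 5c 6e dc) = 5b58
m3: inner = H(5f ae 36 36 36 36 bc 0d 36 18) = bd 3f; tag = H(35 c4 5c 5c 5c 5c bd 3f) = aabb ← matches

3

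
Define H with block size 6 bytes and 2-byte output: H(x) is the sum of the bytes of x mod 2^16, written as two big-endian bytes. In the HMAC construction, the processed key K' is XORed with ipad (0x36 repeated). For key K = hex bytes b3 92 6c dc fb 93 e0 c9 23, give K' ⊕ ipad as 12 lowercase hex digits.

Key hex bytes b3 92 6c dc fb 93 e0 c9 23 is 9 bytes > B = 6, so hash it first: H(key) = 05 e7, then zero-pad to 6 bytes: K' = 05 e7 00 00 00 00.
XOR each byte with 0x36: 05⊕36=33, e7⊕36=d1, 00⊕36=36, 00⊕36=36, 00⊕36=36, 00⊕36=36.

33d136363636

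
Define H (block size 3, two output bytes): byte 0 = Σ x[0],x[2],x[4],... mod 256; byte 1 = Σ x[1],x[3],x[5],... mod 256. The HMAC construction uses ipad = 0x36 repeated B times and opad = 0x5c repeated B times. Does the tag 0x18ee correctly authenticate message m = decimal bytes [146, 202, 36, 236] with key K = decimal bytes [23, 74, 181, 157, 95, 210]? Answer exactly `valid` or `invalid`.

valid

Key decimal bytes [23, 74, 181, 157, 95, 210] = 17 4a b5 9d 5f d2 is 6 bytes > B = 3, so hash it first: H(key) = 2b b9, then zero-pad to 3 bytes: K' = 2b b9 00.
K' ⊕ ipad = 1d 8f 36; K' ⊕ opad = 77 e5 5c.
Inner hash: even-index sum = 521 mod 256 = 9; odd-index sum = 325 mod 256 = 69 → 09 45.
Outer hash (recomputed tag): even-index sum = 280 mod 256 = 24; odd-index sum = 238 mod 256 = 238 → 18 ee.
Recomputed tag = 18ee; claimed = 18ee → match.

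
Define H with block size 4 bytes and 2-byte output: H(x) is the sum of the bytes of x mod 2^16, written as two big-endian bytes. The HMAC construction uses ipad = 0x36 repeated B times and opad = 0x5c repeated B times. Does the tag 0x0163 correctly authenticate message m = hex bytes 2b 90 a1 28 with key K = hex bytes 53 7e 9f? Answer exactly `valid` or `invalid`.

valid

Key hex bytes 53 7e 9f is 3 bytes ≤ B = 4; zero-pad to 4 bytes: K' = 53 7e 9f 00.
K' ⊕ ipad = 65 48 a9 36; K' ⊕ opad = 0f 22 c3 5c.
Inner hash: sum = 101+72+169+54+43+144+161+40 = 784 → 03 10.
Outer hash (recomputed tag): sum = 15+34+195+92+3+16 = 355 → 01 63.
Recomputed tag = 0163; claimed = 0163 → match.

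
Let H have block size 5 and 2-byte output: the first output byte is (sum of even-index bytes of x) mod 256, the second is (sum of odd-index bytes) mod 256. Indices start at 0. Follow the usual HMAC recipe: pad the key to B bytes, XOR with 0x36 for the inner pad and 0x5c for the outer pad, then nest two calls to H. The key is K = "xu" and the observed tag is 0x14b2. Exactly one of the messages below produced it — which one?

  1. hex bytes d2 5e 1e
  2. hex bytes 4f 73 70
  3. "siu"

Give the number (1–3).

2

Key "xu" = 78 75 is 2 bytes ≤ B = 5; zero-pad to 5 bytes: K' = 78 75 00 00 00.
K' ⊕ ipad = 4e 43 36 36 36; K' ⊕ opad = 24 29 5c 5c 5c.
m1: inner = H(4e 43 36 36 36 d2 5e 1e) = 18 69; tag = H(24 29 5c 5c 5c 18 69) = 459d
m2: inner = H(4e 43 36 36 36 4f 73 70) = 2d 38; tag = H(24 29 5c 5c 5c 2d 38) = 14b2 ← matches
m3: inner = H(4e 43 36 36 36 73 69 75) = 23 61; tag = H(24 29 5c 5c 5c 23 61) = 3da8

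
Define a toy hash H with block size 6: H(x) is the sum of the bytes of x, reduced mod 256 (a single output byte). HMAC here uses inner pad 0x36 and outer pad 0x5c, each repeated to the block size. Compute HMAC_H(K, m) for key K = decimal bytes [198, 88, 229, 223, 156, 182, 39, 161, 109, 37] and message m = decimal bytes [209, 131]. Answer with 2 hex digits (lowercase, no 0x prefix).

b8

Key decimal bytes [198, 88, 229, 223, 156, 182, 39, 161, 109, 37] = c6 58 e5 df 9c b6 27 a1 6d 25 is 10 bytes > B = 6, so hash it first: H(key) = 8e, then zero-pad to 6 bytes: K' = 8e 00 00 00 00 00.
K' ⊕ ipad = b8 36 36 36 36 36.  K' ⊕ opad = d2 5c 5c 5c 5c 5c.
Inner input = (K'⊕ipad) ∥ m = b8 36 36 36 36 36 ∥ d1 83.
Inner hash: sum = 184+54+54+54+54+54+209+131 = 794; mod 256 = 26 → 1a.
Outer input = (K'⊕opad) ∥ inner = d2 5c 5c 5c 5c 5c ∥ 1a.
Outer hash (tag): sum = 210+92+92+92+92+92+26 = 696; mod 256 = 184 → b8.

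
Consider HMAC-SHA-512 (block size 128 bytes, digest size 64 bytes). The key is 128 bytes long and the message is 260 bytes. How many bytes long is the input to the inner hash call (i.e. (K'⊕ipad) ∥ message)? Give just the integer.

388

Key is 128 ≤ 128 bytes, zero-padded: |K'| = 128.
Inner input = (K'⊕ipad) ∥ m → 128 + 260 = 388 bytes.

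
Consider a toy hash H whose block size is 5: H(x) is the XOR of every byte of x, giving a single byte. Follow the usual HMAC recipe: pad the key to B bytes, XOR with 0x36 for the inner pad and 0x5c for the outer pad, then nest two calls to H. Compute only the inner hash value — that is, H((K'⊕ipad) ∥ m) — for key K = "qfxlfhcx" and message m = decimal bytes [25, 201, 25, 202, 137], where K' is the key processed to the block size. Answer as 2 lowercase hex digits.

aa

Key "qfxlfhcx" = 71 66 78 6c 66 68 63 78 is 8 bytes > B = 5, so hash it first: H(key) = 16, then zero-pad to 5 bytes: K' = 16 00 00 00 00.
K' ⊕ ipad = 20 36 36 36 36.
Inner input = 20 36 36 36 36 ∥ 19 c9 19 ca 89.
Inner hash: XOR 20⊕36⊕36⊕36⊕36⊕19⊕c9⊕19⊕ca⊕89 = aa.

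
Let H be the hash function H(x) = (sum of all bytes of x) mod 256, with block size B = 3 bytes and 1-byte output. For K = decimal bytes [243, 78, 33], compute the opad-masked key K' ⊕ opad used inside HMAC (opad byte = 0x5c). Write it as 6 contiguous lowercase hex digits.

af127d

Key decimal bytes [243, 78, 33] = f3 4e 21 is exactly B = 3 bytes: K' = f3 4e 21.
XOR each byte with 0x5c: f3⊕5c=af, 4e⊕5c=12, 21⊕5c=7d.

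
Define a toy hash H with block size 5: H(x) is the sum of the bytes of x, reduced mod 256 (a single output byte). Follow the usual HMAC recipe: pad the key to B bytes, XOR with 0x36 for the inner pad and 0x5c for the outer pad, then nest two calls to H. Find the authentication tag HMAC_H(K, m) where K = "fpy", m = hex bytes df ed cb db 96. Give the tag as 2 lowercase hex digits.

9c

Key "fpy" = 66 70 79 is 3 bytes ≤ B = 5; zero-pad to 5 bytes: K' = 66 70 79 00 00.
K' ⊕ ipad = 50 46 4f 36 36.  K' ⊕ opad = 3a 2c 25 5c 5c.
Inner input = (K'⊕ipad) ∥ m = 50 46 4f 36 36 ∥ df ed cb db 96.
Inner hash: sum = 80+70+79+54+54+223+237+203+219+150 = 1369; mod 256 = 89 → 59.
Outer input = (K'⊕opad) ∥ inner = 3a 2c 25 5c 5c ∥ 59.
Outer hash (tag): sum = 58+44+37+92+92+89 = 412; mod 256 = 156 → 9c.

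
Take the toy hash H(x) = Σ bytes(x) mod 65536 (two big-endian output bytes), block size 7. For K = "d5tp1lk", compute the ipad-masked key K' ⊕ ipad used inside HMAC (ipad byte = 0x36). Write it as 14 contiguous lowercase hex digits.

Key "d5tp1lk" = 64 35 74 70 31 6c 6b is exactly B = 7 bytes: K' = 64 35 74 70 31 6c 6b.
XOR each byte with 0x36: 64⊕36=52, 35⊕36=03, 74⊕36=42, 70⊕36=46, 31⊕36=07, 6c⊕36=5a, 6b⊕36=5d.

52034246075a5d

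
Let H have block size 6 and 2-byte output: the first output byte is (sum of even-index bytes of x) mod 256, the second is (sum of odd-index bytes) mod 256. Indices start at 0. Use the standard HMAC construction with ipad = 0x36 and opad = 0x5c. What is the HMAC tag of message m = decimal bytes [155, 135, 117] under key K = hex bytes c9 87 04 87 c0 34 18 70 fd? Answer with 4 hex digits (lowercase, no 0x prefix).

Key hex bytes c9 87 04 87 c0 34 18 70 fd is 9 bytes > B = 6, so hash it first: H(key) = a2 b2, then zero-pad to 6 bytes: K' = a2 b2 00 00 00 00.
K' ⊕ ipad = 94 84 36 36 36 36.  K' ⊕ opad = fe ee 5c 5c 5c 5c.
Inner input = (K'⊕ipad) ∥ m = 94 84 36 36 36 36 ∥ 9b 87 75.
Inner hash: even-index sum = 528 mod 256 = 16; odd-index sum = 375 mod 256 = 119 → 10 77.
Outer input = (K'⊕opad) ∥ inner = fe ee 5c 5c 5c 5c ∥ 10 77.
Outer hash (tag): even-index sum = 454 mod 256 = 198; odd-index sum = 541 mod 256 = 29 → c6 1d.

c61d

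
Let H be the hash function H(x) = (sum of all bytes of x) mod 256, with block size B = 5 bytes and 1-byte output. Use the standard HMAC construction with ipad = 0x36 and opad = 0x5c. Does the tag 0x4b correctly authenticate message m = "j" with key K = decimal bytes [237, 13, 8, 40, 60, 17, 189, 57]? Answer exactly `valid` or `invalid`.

Key decimal bytes [237, 13, 8, 40, 60, 17, 189, 57] = ed 0d 08 28 3c 11 bd 39 is 8 bytes > B = 5, so hash it first: H(key) = 6d, then zero-pad to 5 bytes: K' = 6d 00 00 00 00.
K' ⊕ ipad = 5b 36 36 36 36; K' ⊕ opad = 31 5c 5c 5c 5c.
Inner hash: sum = 91+54+54+54+54+106 = 413; mod 256 = 157 → 9d.
Outer hash (recomputed tag): sum = 49+92+92+92+92+157 = 574; mod 256 = 62 → 3e.
Recomputed tag = 3e; claimed = 4b → mismatch.

invalid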